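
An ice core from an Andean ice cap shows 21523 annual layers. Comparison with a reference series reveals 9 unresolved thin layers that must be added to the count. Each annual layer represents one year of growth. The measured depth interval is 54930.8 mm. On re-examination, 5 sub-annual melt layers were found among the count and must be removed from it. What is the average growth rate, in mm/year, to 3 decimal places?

2.552 mm/year

True annual layer count = 21523 − 5 + 9 = 21527.
Extension rate ≈ 54930.8 / 21527 = 2.552 mm/year.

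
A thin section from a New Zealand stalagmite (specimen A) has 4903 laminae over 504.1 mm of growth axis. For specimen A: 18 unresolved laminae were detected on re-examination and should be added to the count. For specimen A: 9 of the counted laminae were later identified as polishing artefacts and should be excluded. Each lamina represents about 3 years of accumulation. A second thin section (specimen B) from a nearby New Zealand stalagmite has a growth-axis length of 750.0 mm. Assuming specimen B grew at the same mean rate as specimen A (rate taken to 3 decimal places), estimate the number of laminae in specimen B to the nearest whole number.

Specimen A: correcting the raw count gives 4903 − 9 + 18 = 4912 true laminae.
Specimen A: multiplying by 3 years per lamina: 4912 × 3 = 14736 years.
A: Mean rate = 504.1 mm / 14736 years ≈ 0.034 mm per year.
B spans 750.0 / 0.034 = 22058.82 years; at 3 years per lamina that is 22058.82 / 3 ≈ 7353 laminae.

7353 laminae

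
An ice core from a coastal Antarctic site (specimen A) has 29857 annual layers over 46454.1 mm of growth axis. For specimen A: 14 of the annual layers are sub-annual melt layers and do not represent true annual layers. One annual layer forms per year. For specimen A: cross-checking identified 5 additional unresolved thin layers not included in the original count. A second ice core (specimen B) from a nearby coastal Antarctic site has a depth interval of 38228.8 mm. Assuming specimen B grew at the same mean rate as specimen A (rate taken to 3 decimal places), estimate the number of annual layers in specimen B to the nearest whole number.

Specimen A: true annual layer count = 29857 − 14 + 5 = 29848.
A: Extension rate ≈ 46454.1 / 29848 = 1.556 mm/year.
B spans 38228.8 / 1.556 = 24568.64 years ≈ 24569 annual layers.

24569 annual layers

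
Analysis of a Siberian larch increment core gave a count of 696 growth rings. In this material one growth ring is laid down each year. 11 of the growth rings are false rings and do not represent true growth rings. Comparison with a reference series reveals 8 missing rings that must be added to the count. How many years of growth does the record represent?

Adjusted count: 696 − 11 + 8 = 693 growth rings.
With a one-to-one growth ring periodicity this is 693 years.

693 yr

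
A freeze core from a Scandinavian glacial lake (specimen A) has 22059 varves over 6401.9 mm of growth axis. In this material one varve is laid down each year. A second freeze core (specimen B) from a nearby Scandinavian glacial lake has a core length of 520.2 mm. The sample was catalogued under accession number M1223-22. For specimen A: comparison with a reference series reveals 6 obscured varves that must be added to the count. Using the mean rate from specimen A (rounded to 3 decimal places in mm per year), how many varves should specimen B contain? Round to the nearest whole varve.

Specimen A: adjusted count: 22059 + 6 = 22065 varves.
A: 6401.9 mm over 22065 years gives 6401.9 / 22065 ≈ 0.290 mm/year.
B spans 520.2 / 0.290 = 1793.79 years ≈ 1794 varves.

1794 varves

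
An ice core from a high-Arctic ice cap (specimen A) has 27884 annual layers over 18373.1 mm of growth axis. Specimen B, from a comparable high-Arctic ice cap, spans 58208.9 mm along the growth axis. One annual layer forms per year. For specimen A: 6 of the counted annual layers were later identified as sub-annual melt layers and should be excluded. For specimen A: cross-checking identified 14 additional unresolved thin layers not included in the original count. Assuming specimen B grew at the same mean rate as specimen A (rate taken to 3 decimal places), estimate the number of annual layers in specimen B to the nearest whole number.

88329 annual layers

Specimen A: correcting the raw count gives 27884 − 6 + 14 = 27892 true annual layers.
A: Extension rate ≈ 18373.1 / 27892 = 0.659 mm per year.
Specimen B: 58208.9 mm / 0.659 mm per year = 88329.14 years ≈ 88329 annual layers.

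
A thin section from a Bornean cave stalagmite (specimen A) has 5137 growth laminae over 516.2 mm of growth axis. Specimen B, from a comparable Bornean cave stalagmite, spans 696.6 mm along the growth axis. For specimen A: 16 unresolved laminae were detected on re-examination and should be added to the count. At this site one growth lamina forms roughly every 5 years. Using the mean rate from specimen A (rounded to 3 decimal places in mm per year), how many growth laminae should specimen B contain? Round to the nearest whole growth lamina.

6966 growth laminae

Specimen A: true growth lamina count = 5137 + 16 = 5153.
Specimen A: at 5 years per growth lamina, 5153 × 5 = 25765 years.
A: Extension rate ≈ 516.2 / 25765 = 0.020 mm/year.
B spans 696.6 / 0.020 = 34830.00 years; at 5 years per growth lamina that is 34830.00 / 5 ≈ 6966 growth laminae.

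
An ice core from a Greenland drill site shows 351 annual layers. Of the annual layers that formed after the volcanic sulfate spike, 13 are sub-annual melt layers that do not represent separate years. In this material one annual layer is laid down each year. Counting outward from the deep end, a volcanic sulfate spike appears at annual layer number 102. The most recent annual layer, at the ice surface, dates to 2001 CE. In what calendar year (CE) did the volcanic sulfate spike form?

Between annual layer 102 and the ice surface there are 351 − 102 = 249 annual layers.
Excluding 13 false annual layers: 249 − 13 = 236.
The annual layer at the ice surface is 2001 CE, so the volcanic sulfate spike dates to 2001 − 236 = 1765 CE.

1765 CE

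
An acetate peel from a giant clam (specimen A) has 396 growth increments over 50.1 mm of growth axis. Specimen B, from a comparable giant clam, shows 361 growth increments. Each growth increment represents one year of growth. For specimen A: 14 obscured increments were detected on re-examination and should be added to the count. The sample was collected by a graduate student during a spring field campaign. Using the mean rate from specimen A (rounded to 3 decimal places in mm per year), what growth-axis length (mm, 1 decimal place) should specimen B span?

Specimen A: true growth increment count = 396 + 14 = 410.
A: Mean rate = 50.1 mm / 410 years ≈ 0.122 mm per year.
Length of B = 0.122 × 361 = 44.0 mm.

44.0 mm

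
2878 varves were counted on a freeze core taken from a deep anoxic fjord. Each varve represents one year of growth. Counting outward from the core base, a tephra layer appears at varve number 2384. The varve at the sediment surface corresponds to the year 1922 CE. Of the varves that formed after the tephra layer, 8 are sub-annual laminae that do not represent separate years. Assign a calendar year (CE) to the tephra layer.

1436 CE

The tephra layer sits at varve 2384 from the core base, so 2878 − 2384 = 494 varves formed after it.
Excluding 8 false varves: 494 − 8 = 486.
Counting back 486 years from 1922 CE places the tephra layer in 1922 − 486 = 1436 CE.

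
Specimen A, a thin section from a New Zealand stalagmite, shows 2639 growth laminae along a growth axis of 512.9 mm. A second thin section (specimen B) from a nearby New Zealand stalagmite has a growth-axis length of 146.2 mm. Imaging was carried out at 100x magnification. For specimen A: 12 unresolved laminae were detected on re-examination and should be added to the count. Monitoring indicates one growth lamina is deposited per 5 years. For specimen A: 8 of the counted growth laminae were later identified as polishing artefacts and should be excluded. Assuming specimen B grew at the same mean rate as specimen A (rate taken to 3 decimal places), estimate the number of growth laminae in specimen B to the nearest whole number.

Specimen A: true growth lamina count = 2639 − 8 + 12 = 2643.
Specimen A: multiplying by 5 years per growth lamina: 2643 × 5 = 13215 years.
A: 512.9 mm over 13215 years gives 512.9 / 13215 ≈ 0.039 mm/yr.
Specimen B: 146.2 mm / 0.039 mm per year = 3748.72 years; at 5 years per growth lamina that is 3748.72 / 5 ≈ 750 growth laminae.

750 growth laminae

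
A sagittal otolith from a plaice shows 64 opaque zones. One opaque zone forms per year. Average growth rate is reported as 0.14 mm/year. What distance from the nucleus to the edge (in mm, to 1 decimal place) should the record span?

9.0 mm

64 years of growth are recorded.
Predicted length = 0.14 mm/year × 64 years = 9.0 mm.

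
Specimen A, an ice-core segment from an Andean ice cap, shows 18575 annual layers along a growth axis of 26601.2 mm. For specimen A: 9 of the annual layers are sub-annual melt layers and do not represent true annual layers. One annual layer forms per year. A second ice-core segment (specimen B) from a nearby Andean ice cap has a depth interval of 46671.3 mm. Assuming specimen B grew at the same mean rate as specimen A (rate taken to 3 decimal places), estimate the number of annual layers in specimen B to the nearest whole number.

32569 annual layers

Specimen A: adjusted count: 18575 − 9 = 18566 annual layers.
A: Extension rate ≈ 26601.2 / 18566 = 1.433 mm/yr.
For B, 46671.3 / 1.433 = 32568.95 years ≈ 32569 annual layers.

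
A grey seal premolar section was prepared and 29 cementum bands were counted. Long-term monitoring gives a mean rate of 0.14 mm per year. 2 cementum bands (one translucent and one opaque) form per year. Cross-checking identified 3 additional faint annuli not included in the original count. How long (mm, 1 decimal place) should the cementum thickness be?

Adjusted count: 29 + 3 = 32 cementum bands.
Dividing by 2 cementum bands per year: 32 / 2 = 16 years.
Predicted length = 0.14 mm/year × 16 years = 2.2 mm.

2.2 mm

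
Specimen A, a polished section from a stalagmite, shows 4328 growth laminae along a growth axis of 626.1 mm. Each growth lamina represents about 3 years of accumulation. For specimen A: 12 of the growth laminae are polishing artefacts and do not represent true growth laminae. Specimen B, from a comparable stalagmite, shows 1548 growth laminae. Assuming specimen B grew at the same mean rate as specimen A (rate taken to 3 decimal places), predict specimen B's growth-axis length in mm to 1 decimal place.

Specimen A: correcting the raw count gives 4328 − 12 = 4316 true growth laminae.
Specimen A: multiplying by 3 years per growth lamina: 4316 × 3 = 12948 years.
A: Extension rate ≈ 626.1 / 12948 = 0.048 mm per year.
Specimen B: multiplying by 3 years per growth lamina: 1548 × 3 = 4644 years. Length of B = 0.048 × 4644 = 222.9 mm.

222.9 mm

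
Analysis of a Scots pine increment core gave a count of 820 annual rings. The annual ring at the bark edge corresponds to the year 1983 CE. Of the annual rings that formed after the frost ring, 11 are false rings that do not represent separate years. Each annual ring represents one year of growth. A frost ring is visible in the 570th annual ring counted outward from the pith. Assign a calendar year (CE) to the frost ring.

1744 CE

Between annual ring 570 and the bark edge there are 820 − 570 = 250 annual rings.
250 − 11 false = 239 true annual rings after the frost ring.
1983 − 239 = 1744 CE.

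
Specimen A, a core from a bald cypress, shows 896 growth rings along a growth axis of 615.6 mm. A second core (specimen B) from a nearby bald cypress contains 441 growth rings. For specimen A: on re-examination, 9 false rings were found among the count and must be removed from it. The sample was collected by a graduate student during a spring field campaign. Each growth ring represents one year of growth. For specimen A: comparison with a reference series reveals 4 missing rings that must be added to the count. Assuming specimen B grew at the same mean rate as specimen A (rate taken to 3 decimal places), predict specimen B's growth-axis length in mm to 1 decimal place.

Specimen A: adjusted count: 896 − 9 + 4 = 891 growth rings.
A: 615.6 mm over 891 years gives 615.6 / 891 ≈ 0.691 mm/year.
B's length ≈ 0.691 × 441 = 304.7 mm.

304.7 mm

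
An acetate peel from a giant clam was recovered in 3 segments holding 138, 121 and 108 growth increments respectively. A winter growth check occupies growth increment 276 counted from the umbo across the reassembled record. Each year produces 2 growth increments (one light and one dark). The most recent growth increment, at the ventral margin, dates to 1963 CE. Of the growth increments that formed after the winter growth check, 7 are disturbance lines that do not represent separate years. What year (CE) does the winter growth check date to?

Total growth increments = 138 + 121 + 108 = 367.
367 − 276 = 91 growth increments lie beyond the winter growth check toward the ventral margin.
Removing the 7 false growth increments leaves 91 − 7 = 84 true growth increments beyond the winter growth check.
Dividing by 2 growth increments per year: 84 / 2 = 42 years.
Counting back 42 years from 1963 CE places the winter growth check in 1963 − 42 = 1921 CE.

1921 CE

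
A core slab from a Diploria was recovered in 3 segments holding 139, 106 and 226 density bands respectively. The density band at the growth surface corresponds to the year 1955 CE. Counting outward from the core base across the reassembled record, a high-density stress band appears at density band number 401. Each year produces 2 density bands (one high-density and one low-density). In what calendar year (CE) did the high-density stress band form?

1920 CE

Total density bands = 139 + 106 + 226 = 471.
The high-density stress band sits at density band 401 from the core base, so 471 − 401 = 70 density bands formed after it.
70 density bands at 2 per year is 70 / 2 = 35 years.
Counting back 35 years from 1955 CE places the high-density stress band in 1955 − 35 = 1920 CE.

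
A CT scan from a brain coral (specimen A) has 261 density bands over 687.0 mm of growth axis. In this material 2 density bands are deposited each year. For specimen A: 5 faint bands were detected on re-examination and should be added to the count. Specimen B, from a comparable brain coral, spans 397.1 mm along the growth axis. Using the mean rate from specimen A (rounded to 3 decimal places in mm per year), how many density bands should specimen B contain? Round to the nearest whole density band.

154 density bands

Specimen A: true density band count = 261 + 5 = 266.
Specimen A: with 2 density bands per year, 266 / 2 = 133 years.
A: Mean rate = 687.0 mm / 133 years ≈ 5.165 mm per year.
B spans 397.1 / 5.165 = 76.88 years; at 2 density bands per year that is 76.88 × 2 ≈ 154 density bands.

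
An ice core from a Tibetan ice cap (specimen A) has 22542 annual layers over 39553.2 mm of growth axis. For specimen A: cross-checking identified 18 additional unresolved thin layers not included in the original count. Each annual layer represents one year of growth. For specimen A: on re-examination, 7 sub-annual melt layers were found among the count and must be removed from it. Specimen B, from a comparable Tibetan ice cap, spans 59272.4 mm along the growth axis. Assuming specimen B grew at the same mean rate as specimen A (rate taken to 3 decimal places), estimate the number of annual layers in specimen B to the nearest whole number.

33793 annual layers

Specimen A: true annual layer count = 22542 − 7 + 18 = 22553.
A: Extension rate ≈ 39553.2 / 22553 = 1.754 mm per year.
Specimen B: 59272.4 mm / 1.754 mm per year = 33792.70 years ≈ 33793 annual layers.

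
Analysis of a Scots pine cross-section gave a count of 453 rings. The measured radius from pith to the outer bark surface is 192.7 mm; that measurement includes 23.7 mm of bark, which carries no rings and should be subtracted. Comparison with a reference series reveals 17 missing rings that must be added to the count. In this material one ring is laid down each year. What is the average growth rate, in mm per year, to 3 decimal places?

0.360 mm per year

Correcting the raw count gives 453 + 17 = 470 true rings.
Net length = 192.7 − 23.7 = 169.0 mm.
Extension rate ≈ 169.0 / 470 = 0.360 mm per year.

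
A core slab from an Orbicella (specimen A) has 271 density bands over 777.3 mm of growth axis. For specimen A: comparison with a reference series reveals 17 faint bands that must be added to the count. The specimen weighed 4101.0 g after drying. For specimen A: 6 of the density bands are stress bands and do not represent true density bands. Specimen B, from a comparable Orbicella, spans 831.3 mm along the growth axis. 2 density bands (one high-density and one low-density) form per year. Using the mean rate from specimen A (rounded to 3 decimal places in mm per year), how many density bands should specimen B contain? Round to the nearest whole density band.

Specimen A: true density band count = 271 − 6 + 17 = 282.
Specimen A: with 2 density bands per year, 282 / 2 = 141 years.
A: Mean rate = 777.3 mm / 141 years ≈ 5.513 mm/yr.
Specimen B: 831.3 mm / 5.513 mm per year = 150.79 years; at 2 density bands per year that is 150.79 × 2 ≈ 302 density bands.

302 density bands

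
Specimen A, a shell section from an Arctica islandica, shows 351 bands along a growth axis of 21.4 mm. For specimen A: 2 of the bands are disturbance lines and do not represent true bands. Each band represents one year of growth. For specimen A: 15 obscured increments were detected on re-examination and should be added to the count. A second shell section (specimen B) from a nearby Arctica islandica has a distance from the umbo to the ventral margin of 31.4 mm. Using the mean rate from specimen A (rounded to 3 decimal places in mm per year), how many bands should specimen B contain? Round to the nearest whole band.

Specimen A: after corrections the count is 351 − 2 + 15 = 364 bands.
A: Extension rate ≈ 21.4 / 364 = 0.059 mm/year.
Specimen B: 31.4 mm / 0.059 mm per year = 532.20 years ≈ 532 bands.

532 bands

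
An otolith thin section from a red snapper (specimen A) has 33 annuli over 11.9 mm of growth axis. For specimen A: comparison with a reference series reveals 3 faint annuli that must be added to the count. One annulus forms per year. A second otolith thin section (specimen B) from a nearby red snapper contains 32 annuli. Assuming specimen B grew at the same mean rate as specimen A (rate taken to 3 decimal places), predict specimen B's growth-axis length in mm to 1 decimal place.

Specimen A: true annulus count = 33 + 3 = 36.
A: Extension rate ≈ 11.9 / 36 = 0.331 mm/yr.
For B, 0.331 mm/year × 32 years = 10.6 mm.

10.6 mm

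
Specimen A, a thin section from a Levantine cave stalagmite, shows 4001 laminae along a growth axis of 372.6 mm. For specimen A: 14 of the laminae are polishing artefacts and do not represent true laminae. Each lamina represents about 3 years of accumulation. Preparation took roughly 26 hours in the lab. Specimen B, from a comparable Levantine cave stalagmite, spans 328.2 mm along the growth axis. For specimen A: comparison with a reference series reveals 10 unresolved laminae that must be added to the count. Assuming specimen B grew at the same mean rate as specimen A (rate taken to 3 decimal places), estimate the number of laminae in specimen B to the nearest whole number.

3529 laminae

Specimen A: after corrections the count is 4001 − 14 + 10 = 3997 laminae.
Specimen A: 3997 laminae at 3 years each span 3997 × 3 = 11991 years.
A: Mean rate = 372.6 mm / 11991 years ≈ 0.031 mm/year.
Specimen B: 328.2 mm / 0.031 mm per year = 10587.10 years; at 3 years per lamina that is 10587.10 / 3 ≈ 3529 laminae.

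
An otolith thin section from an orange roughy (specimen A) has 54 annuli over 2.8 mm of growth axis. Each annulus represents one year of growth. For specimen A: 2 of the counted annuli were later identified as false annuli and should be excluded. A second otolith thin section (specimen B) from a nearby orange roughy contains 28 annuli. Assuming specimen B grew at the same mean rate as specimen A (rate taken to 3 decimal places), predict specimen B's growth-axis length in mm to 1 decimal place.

1.5 mm

Specimen A: true annulus count = 54 − 2 = 52.
A: Extension rate ≈ 2.8 / 52 = 0.054 mm/year.
Length of B = 0.054 × 28 = 1.5 mm.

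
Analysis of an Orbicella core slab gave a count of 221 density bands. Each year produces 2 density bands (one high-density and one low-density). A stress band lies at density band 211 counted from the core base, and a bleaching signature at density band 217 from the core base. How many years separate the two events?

Separation: 217 − 211 = 6 density bands.
6 density bands at 2 per year is 6 / 2 = 3 years.

3 yr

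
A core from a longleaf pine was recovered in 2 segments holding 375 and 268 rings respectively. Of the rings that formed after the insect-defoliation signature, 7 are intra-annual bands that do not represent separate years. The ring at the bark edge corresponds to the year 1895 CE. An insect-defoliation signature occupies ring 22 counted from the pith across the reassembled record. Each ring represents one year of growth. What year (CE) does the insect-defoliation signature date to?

1281 CE

Total rings = 375 + 268 = 643.
The insect-defoliation signature sits at ring 22 from the pith, so 643 − 22 = 621 rings formed after it.
Excluding 7 false rings: 621 − 7 = 614.
1895 − 614 = 1281 CE.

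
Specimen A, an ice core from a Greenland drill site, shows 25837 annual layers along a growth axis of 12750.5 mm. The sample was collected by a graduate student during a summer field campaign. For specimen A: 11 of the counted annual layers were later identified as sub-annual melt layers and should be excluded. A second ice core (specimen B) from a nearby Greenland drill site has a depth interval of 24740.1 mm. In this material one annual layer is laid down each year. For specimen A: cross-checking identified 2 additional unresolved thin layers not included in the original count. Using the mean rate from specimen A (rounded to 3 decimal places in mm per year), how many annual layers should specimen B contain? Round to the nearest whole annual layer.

Specimen A: adjusted count: 25837 − 11 + 2 = 25828 annual layers.
A: 12750.5 mm over 25828 years gives 12750.5 / 25828 ≈ 0.494 mm per year.
For B, 24740.1 / 0.494 = 50081.17 years ≈ 50081 annual layers.

50081 annual layers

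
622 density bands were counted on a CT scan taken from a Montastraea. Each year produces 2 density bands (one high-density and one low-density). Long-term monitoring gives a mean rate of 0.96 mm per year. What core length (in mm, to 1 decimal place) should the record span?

298.6 mm

With 2 density bands per year, 622 / 2 = 311 years.
311 years at 0.96 mm/year gives 0.96 × 311 = 298.6 mm.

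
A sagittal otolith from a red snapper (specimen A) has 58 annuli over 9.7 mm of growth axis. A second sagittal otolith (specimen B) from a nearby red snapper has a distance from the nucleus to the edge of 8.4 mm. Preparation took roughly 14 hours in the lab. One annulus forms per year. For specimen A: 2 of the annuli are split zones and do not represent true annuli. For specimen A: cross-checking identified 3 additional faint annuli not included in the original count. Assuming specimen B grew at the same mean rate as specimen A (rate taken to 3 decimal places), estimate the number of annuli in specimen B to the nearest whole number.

51 annuli

Specimen A: true annulus count = 58 − 2 + 3 = 59.
A: Mean rate = 9.7 mm / 59 years ≈ 0.164 mm/year.
For B, 8.4 / 0.164 = 51.22 years ≈ 51 annuli.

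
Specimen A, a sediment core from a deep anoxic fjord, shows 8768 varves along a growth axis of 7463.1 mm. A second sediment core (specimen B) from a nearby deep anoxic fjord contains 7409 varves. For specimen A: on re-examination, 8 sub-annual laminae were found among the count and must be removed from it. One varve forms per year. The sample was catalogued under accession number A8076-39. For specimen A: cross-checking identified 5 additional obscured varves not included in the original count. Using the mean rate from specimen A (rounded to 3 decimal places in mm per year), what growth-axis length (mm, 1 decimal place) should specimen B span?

Specimen A: adjusted count: 8768 − 8 + 5 = 8765 varves.
A: Extension rate ≈ 7463.1 / 8765 = 0.851 mm per year.
B's length ≈ 0.851 × 7409 = 6305.1 mm.

6305.1 mm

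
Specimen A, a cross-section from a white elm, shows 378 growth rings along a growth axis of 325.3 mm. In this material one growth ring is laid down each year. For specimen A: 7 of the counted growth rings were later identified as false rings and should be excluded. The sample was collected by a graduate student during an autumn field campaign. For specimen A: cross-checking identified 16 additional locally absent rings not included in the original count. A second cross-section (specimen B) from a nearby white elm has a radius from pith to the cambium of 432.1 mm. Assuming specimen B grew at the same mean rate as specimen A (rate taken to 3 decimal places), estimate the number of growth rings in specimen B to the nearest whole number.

514 growth rings

Specimen A: adjusted count: 378 − 7 + 16 = 387 growth rings.
A: Extension rate ≈ 325.3 / 387 = 0.841 mm/year.
For B, 432.1 / 0.841 = 513.79 years ≈ 514 growth rings.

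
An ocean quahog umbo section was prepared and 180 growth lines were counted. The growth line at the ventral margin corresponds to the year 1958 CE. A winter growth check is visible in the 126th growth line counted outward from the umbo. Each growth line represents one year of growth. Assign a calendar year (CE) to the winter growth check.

1904 CE

The winter growth check sits at growth line 126 from the umbo, so 180 − 126 = 54 growth lines formed after it.
1958 − 54 = 1904 CE.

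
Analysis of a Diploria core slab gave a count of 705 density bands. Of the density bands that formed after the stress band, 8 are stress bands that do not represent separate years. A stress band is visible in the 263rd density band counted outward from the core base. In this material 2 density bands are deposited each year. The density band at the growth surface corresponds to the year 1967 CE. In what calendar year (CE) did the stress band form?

705 − 263 = 442 density bands lie beyond the stress band toward the growth surface.
Removing the 8 false density bands leaves 442 − 8 = 434 true density bands beyond the stress band.
434 density bands at 2 per year is 434 / 2 = 217 years.
The density band at the growth surface is 1967 CE, so the stress band dates to 1967 − 217 = 1750 CE.

1750 CE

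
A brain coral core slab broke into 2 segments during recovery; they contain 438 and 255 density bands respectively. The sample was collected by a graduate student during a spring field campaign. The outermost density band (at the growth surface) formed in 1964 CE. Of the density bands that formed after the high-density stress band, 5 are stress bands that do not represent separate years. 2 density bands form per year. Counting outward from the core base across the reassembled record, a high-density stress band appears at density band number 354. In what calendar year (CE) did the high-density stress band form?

1797 CE

Total density bands = 438 + 255 = 693.
The high-density stress band sits at density band 354 from the core base, so 693 − 354 = 339 density bands formed after it.
339 − 5 false = 334 true density bands after the high-density stress band.
With 2 density bands per year, 334 / 2 = 167 years.
The density band at the growth surface is 1964 CE, so the high-density stress band dates to 1964 − 167 = 1797 CE.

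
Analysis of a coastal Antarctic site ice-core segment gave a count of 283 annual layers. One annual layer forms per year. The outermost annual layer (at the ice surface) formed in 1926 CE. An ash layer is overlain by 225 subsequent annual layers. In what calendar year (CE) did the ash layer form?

There are 225 annual layers younger than the ash layer.
The annual layer at the ice surface is 1926 CE, so the ash layer dates to 1926 − 225 = 1701 CE.

1701 CE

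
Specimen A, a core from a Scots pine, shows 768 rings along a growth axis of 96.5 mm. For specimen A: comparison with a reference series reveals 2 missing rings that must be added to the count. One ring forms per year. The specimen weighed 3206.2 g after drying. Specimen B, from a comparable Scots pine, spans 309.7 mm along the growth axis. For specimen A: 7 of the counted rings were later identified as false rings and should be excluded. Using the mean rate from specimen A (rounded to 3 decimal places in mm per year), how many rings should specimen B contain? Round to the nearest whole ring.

Specimen A: adjusted count: 768 − 7 + 2 = 763 rings.
A: Extension rate ≈ 96.5 / 763 = 0.126 mm per year.
B spans 309.7 / 0.126 = 2457.94 years ≈ 2458 rings.

2458 rings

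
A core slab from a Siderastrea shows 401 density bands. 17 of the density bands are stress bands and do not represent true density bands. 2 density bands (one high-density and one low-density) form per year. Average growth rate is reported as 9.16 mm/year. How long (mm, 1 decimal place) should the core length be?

1758.7 mm

Correcting the raw count gives 401 − 17 = 384 true density bands.
With 2 density bands per year, 384 / 2 = 192 years.
Length ≈ 9.16 × 192 = 1758.7 mm.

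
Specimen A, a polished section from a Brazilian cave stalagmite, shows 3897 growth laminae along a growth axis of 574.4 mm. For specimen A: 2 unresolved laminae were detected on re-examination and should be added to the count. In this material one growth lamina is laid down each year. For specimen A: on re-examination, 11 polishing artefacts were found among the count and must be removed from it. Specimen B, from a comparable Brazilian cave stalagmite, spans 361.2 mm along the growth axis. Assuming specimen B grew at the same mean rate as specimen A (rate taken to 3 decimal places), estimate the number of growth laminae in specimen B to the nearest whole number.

Specimen A: after corrections the count is 3897 − 11 + 2 = 3888 growth laminae.
A: Mean rate = 574.4 mm / 3888 years ≈ 0.148 mm per year.
For B, 361.2 / 0.148 = 2440.54 years ≈ 2441 growth laminae.

2441 growth laminae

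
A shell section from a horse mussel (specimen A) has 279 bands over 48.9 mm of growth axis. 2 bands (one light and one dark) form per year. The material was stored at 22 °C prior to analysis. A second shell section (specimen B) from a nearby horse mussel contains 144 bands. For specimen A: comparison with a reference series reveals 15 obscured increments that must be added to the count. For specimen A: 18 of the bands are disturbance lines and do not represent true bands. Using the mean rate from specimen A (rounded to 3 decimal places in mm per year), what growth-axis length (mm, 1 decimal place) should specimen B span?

25.5 mm

Specimen A: adjusted count: 279 − 18 + 15 = 276 bands.
Specimen A: with 2 bands per year, 276 / 2 = 138 years.
A: Mean rate = 48.9 mm / 138 years ≈ 0.354 mm per year.
Specimen B: with 2 bands per year, 144 / 2 = 72 years. Length of B = 0.354 × 72 = 25.5 mm.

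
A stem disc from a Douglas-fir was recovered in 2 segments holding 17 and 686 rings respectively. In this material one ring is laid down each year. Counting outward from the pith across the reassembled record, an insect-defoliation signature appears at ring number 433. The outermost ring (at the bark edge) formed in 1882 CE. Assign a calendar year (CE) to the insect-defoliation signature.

Total rings = 17 + 686 = 703.
Between ring 433 and the bark edge there are 703 − 433 = 270 rings.
1882 − 270 = 1612 CE.

1612 CE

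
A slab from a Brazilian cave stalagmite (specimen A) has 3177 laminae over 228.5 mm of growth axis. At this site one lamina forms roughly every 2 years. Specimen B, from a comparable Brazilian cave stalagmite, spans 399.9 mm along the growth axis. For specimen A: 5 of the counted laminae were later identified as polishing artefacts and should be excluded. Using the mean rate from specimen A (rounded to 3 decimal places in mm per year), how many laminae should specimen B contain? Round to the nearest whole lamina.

Specimen A: true lamina count = 3177 − 5 = 3172.
Specimen A: multiplying by 2 years per lamina: 3172 × 2 = 6344 years.
A: Extension rate ≈ 228.5 / 6344 = 0.036 mm/year.
For B, 399.9 / 0.036 = 11108.33 years; at 2 years per lamina that is 11108.33 / 2 ≈ 5554 laminae.

5554 laminae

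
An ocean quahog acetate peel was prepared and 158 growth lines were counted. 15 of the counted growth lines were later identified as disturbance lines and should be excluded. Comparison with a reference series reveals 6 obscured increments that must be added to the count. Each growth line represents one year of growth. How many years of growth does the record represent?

149 years

After corrections the count is 158 − 15 + 6 = 149 growth lines.
With a one-to-one growth line periodicity this is 149 years.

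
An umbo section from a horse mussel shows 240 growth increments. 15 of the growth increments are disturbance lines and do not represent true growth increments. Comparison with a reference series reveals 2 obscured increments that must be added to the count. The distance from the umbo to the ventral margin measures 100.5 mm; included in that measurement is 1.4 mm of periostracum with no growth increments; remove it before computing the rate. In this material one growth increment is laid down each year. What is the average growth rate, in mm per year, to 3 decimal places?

0.437 mm per year

After corrections the count is 240 − 15 + 2 = 227 growth increments.
The growth record spans 100.5 − 1.4 = 99.1 mm.
Extension rate ≈ 99.1 / 227 = 0.437 mm per year.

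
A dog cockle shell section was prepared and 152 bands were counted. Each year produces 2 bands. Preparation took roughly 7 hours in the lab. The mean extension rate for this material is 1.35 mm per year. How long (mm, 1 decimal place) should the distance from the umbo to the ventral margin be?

102.6 mm

152 bands at 2 per year is 152 / 2 = 76 years.
Predicted length = 1.35 mm/year × 76 years = 102.6 mm.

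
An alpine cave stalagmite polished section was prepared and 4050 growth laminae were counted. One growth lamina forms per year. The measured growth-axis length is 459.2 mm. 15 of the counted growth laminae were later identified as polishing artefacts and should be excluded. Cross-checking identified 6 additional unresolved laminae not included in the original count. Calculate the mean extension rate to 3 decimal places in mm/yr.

After corrections the count is 4050 − 15 + 6 = 4041 growth laminae.
Mean rate = 459.2 mm / 4041 years ≈ 0.114 mm/yr.

0.114 mm/yr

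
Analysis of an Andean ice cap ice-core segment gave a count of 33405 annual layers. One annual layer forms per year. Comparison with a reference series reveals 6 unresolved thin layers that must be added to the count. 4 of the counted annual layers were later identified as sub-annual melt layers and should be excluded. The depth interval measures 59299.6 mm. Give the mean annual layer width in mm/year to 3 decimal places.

1.775 mm/year

Correcting the raw count gives 33405 − 4 + 6 = 33407 true annual layers.
Mean rate = 59299.6 mm / 33407 years ≈ 1.775 mm/year.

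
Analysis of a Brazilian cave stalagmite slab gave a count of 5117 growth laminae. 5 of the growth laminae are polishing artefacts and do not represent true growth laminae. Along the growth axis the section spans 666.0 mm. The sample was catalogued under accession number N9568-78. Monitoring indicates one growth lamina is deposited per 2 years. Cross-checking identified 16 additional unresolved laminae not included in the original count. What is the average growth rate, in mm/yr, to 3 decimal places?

0.065 mm/yr

After corrections the count is 5117 − 5 + 16 = 5128 growth laminae.
Multiplying by 2 years per growth lamina: 5128 × 2 = 10256 years.
Extension rate ≈ 666.0 / 10256 = 0.065 mm/yr.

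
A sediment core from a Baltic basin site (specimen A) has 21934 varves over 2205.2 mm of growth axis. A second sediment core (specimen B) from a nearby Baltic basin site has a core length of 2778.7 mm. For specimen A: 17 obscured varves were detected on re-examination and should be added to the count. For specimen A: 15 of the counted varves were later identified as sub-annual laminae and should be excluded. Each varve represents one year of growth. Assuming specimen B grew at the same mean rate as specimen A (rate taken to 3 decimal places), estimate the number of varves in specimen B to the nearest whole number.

Specimen A: true varve count = 21934 − 15 + 17 = 21936.
A: Extension rate ≈ 2205.2 / 21936 = 0.101 mm per year.
Specimen B: 2778.7 mm / 0.101 mm per year = 27511.88 years ≈ 27512 varves.

27512 varves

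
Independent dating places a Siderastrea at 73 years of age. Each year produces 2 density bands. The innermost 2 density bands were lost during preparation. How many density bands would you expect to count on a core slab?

144 density bands

Expected density bands: 73 × 2 = 146.
Less the 2 uncaptured density bands: 146 − 2 = 144.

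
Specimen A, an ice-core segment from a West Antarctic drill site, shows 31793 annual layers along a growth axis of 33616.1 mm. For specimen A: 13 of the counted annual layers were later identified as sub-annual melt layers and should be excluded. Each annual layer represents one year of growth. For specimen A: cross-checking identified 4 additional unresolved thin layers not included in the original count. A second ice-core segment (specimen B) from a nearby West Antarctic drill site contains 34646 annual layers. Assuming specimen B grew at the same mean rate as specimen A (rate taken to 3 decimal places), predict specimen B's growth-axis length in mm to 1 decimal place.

Specimen A: true annual layer count = 31793 − 13 + 4 = 31784.
A: 33616.1 mm over 31784 years gives 33616.1 / 31784 ≈ 1.058 mm/yr.
For B, 1.058 mm/year × 34646 years = 36655.5 mm.

36655.5 mm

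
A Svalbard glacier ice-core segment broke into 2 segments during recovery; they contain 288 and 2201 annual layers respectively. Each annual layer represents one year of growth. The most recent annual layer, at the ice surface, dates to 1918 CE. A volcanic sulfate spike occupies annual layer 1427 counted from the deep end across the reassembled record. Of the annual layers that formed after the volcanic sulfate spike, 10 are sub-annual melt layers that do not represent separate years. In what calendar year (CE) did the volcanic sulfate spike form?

Total annual layers = 288 + 2201 = 2489.
Between annual layer 1427 and the ice surface there are 2489 − 1427 = 1062 annual layers.
Removing the 10 false annual layers leaves 1062 − 10 = 1052 true annual layers beyond the volcanic sulfate spike.
Counting back 1052 years from 1918 CE places the volcanic sulfate spike in 1918 − 1052 = 866 CE.

866 CE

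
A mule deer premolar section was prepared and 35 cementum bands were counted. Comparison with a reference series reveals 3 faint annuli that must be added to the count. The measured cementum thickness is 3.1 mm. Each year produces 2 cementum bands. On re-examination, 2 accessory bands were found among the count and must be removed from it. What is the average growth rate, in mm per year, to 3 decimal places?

0.172 mm per year

Adjusted count: 35 − 2 + 3 = 36 cementum bands.
Dividing by 2 cementum bands per year: 36 / 2 = 18 years.
Mean rate = 3.1 mm / 18 years ≈ 0.172 mm per year.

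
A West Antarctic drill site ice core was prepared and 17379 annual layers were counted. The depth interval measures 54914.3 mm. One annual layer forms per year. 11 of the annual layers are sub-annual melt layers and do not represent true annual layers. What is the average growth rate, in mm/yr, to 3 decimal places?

3.162 mm/yr

Adjusted count: 17379 − 11 = 17368 annual layers.
54914.3 mm over 17368 years gives 54914.3 / 17368 ≈ 3.162 mm/yr.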